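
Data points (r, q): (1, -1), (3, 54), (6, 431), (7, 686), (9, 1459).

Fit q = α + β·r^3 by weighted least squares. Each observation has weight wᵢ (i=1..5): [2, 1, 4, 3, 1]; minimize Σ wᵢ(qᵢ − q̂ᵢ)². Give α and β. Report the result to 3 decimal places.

α = -1.947, β = 2.005

Sums needed: Σwᵢ·1 = 11, Σwᵢ·r^3 = 2651, Σwᵢ·r^3·r^3 = 1071743.
And Σwᵢ·q = 5293, Σwᵢ·r^3·q = 2143345.
Normal equations: [[11, 2651]; [2651, 1071743]]·[α, β]ᵀ = [5293, 2143345]ᵀ.
Eliminating β: 1071743·(row 1) − 2651·(row 2) gives 4761372·α = 1071743·5293 − 2651·2143345 = -9271896, so α = -772658/396781.
Then β = (2143345 − 2651·(-772658/396781))/1071743 = 72311/36071.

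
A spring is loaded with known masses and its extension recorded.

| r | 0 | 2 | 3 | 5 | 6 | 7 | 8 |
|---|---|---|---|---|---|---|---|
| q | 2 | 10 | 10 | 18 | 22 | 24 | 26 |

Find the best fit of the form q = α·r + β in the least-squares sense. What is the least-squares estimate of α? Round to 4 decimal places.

Normal-equation sums: Σr·r = 187, Σr = 31, Σ1 = 7.
And Σr·q = 648, Σq = 112.
Eliminating β: 7·(row 1) − 31·(row 2) gives 348·α = 7·648 − 31·112 = 1064, so α = 266/87.
Then β = (112 − 31·(266/87))/7 = 214/87.

α = 3.0575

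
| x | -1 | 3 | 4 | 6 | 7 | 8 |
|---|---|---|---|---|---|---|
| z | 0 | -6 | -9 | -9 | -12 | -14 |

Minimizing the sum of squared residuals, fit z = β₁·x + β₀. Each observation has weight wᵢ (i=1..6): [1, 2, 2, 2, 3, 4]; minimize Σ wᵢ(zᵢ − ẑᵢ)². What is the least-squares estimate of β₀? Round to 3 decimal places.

β₀ = -1.713

The normal system MᵀWM·[β₁, β₀]ᵀ = MᵀWz is [[526, 78]; [78, 14]]·[β₁, β₀]ᵀ = [-916, -140]ᵀ.
Δ = 526·14 − 78² = 1280.
β₁ = ((-916)·14 − 78·(-140))/1280 = -119/80; β₀ = (526·(-140) − 78·(-916))/1280 = -137/80.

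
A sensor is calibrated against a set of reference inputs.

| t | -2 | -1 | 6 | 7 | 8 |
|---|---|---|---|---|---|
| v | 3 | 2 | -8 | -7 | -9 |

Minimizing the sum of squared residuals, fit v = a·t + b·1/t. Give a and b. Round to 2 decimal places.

Setting ∂/∂a … = 0 gives: 154·a + 5·b = -177;  5·a + (37081/28224)·b = -167/24.
Eliminating b: (37081/28224)·(row 1) − 5·(row 2) gives (357491/2016)·a = (37081/28224)·(-177) − 5·(-167/24) = -620153/3136, so a = -5581377/5004874.
Then b = ((-167/24) − 5·(-5581377/5004874))/(37081/28224) = -376152/357491.

a = -1.12, b = -1.05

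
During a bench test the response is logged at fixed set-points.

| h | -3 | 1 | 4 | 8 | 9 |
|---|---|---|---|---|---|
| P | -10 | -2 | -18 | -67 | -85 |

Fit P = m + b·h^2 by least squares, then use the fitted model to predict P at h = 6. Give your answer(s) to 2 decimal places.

Sums needed: Σ1 = 5, Σh^2 = 171, Σh^2·h^2 = 10995.
Moment sums: ΣP = -182, Σh^2·P = -11553.
Normal equations: [[5, 171]; [171, 10995]]·[m, b]ᵀ = [-182, -11553]ᵀ.
Δ = 5·10995 − 171² = 25734.
m = ((-182)·10995 − 171·(-11553))/25734 = -8509/8578; b = (5·(-11553) − 171·(-182))/25734 = -8881/8578.
At h = 6: P̂ = (-8509/8578)·(1) + (-8881/8578)·(36) = -328225/8578.

P̂ = -38.26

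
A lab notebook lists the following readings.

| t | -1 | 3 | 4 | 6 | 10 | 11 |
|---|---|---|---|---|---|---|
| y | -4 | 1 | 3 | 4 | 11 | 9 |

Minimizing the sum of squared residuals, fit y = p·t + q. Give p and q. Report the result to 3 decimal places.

p = 1.182, q = -2.502

Compute the Gram sums: Σt·t = 283, Σt = 33, Σ1 = 6.
Right-hand side: Σt·y = 252, Σy = 24.
AᵀA·[p, q]ᵀ = Aᵀy becomes [[283, 33]; [33, 6]]·[p, q]ᵀ = [252, 24]ᵀ.
Δ = 283·6 − 33² = 609.
p = (252·6 − 33·24)/609 = 240/203; q = (283·24 − 33·252)/609 = -508/203.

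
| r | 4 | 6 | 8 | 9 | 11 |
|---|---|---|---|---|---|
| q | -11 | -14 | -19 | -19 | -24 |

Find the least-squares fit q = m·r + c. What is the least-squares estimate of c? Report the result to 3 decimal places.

c = -3.397

Sums needed: Σr·r = 318, Σr = 38, Σ1 = 5.
And Σr·q = -715, Σq = -87.
So AᵀA·[m, c]ᵀ = Aᵀq: [[318, 38]; [38, 5]]·[m, c]ᵀ = [-715, -87]ᵀ.
Determinant 318·5 − 38² = 146.
m = ((-715)·5 − 38·(-87))/146 = -269/146; c = (318·(-87) − 38·(-715))/146 = -248/73.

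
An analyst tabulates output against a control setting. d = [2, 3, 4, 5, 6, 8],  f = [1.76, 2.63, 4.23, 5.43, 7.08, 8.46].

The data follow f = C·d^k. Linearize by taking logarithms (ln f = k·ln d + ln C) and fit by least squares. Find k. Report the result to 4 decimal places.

k = 1.1979

With ln fᵢ as the transformed response and ln dᵢ as the regressor:
Sums: Σln d = 8.6587, Σ(ln d)² = 13.7340, Σln f = 8.7591, Σln d·ln f = 14.1239.
Normal system: [[13.7340, 8.6587]; [8.6587, 6]]·[k, ln C]ᵀ = [14.1239, 8.7591]ᵀ.
Δ = 13.7340·6 − (8.6587)² = 7.4309; k = (14.1239·6 − 8.6587·8.7591)/7.4309 = 1.19786, ln C = (13.7340·8.7591 − 8.6587·14.1239)/7.4309 = -0.26880.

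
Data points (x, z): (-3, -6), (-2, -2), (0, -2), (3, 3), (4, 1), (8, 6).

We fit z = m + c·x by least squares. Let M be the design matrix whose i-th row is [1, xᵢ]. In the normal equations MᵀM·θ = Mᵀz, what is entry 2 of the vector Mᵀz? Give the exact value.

Entry 2 ↔ basis x, so (Mᵀz)_{2} = Σᵢ (x)·zᵢ = (-3)·(-6) + (-2)·(-2) + (0)·(-2) + (3)·(3) + (4)·(1) + (8)·(6) = 83.

83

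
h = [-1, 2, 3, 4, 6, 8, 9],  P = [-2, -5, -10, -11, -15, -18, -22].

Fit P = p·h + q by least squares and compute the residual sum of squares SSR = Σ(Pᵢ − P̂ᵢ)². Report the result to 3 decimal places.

Entries of MᵀM: Σh·h = 211, Σh = 31, Σ1 = 7.
For MᵀP: Σh·P = -514, ΣP = -83.
Eliminating q: 7·(row 1) − 31·(row 2) gives 516·p = 7·(-514) − 31·(-83) = -1025, so p = -1025/516.
Then q = ((-83) − 31·(-1025/516))/7 = -1579/516.
Residuals: -239/258, 1049/516, -253/258, 1/172, -11/516, 491/516, -137/129; SSR = 4121/516.

SSR = 7.986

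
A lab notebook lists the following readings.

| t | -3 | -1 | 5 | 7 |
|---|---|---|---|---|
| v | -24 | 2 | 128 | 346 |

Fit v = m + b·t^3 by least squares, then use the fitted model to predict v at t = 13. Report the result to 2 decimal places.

Compute the Gram sums: Σ1 = 4, Σt^3 = 440, Σt^3·t^3 = 134004.
Moment sums: Σv = 452, Σt^3·v = 135324.
So XᵀX·[m, b]ᵀ = Xᵀv: [[4, 440]; [440, 134004]]·[m, b]ᵀ = [452, 135324]ᵀ.
det = 4·134004 − 440² = 342416.
m = (452·134004 − 440·135324)/342416 = 3; b = (4·135324 − 440·452)/342416 = 1.
At t = 13: v̂ = (3)·(1) + (1)·(2197) = 2200.

v̂ = 2200.00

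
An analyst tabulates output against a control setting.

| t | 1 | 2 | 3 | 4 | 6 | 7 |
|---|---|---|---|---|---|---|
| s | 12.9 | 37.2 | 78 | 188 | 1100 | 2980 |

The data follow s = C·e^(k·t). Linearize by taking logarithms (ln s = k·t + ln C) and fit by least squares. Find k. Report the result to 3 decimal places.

Linearized form: ln s = k·t + ln C. From the 6 transformed points,
Sums: Σt = 23.0000, Σ(t)² = 115.0000, Σln s = 30.7694, Σt·ln s = 141.8219.
Normal system: [[115.0000, 23.0000]; [23.0000, 6]]·[k, ln C]ᵀ = [141.8219, 30.7694]ᵀ.
Δ = 115.0000·6 − (23.0000)² = 161.0000; k = (141.8219·6 − 23.0000·30.7694)/161.0000 = 0.88965, ln C = (115.0000·30.7694 − 23.0000·141.8219)/161.0000 = 1.71790.

k = 0.890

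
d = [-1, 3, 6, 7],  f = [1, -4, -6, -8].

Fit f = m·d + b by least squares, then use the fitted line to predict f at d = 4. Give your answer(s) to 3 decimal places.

f̂ = -4.516

Setting ∂/∂m … = 0 gives: 95·m + 15·b = -105;  15·m + 4·b = -17.
Determinant 95·4 − 15² = 155.
m = ((-105)·4 − 15·(-17))/155 = -33/31; b = (95·(-17) − 15·(-105))/155 = -8/31.
At d = 4: f̂ = (-33/31)·(4) + (-8/31)·(1) = -140/31.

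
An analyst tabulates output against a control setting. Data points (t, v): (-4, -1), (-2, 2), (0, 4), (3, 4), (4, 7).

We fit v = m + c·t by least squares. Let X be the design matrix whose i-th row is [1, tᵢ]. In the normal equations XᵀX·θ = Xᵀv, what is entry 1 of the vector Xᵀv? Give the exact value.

16

Entry 1 ↔ basis 1, so (Xᵀv)_{1} = Σᵢ vᵢ = (1)·(-1) + (1)·(2) + (1)·(4) + (1)·(4) + (1)·(7) = 16.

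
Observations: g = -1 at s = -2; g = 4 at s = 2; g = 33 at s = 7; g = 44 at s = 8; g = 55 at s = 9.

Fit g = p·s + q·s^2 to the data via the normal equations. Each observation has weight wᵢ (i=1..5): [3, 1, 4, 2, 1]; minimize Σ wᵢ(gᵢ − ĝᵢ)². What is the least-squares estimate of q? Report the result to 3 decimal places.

From the data, Σwᵢ·s·s = 421, Σwᵢ·s·s^2 = 3109, Σwᵢ·s^2·s^2 = 24421.
And Σwᵢ·s·g = 2137, Σwᵢ·s^2·g = 16559.
Normal equations: [[421, 3109]; [3109, 24421]]·[p, q]ᵀ = [2137, 16559]ᵀ.
det = 421·24421 − 3109² = 615360.
p = (2137·24421 − 3109·16559)/615360 = 352873/307680; q = (421·16559 − 3109·2137)/615360 = 163703/307680.

q = 0.532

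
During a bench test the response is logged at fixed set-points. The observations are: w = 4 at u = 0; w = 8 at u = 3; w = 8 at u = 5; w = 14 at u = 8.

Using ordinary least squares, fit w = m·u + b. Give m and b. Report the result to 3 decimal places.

m = 1.176, b = 3.794

Compute the Gram sums: Σu·u = 98, Σu = 16, Σ1 = 4.
For Xᵀw: Σu·w = 176, Σw = 34.
det = 98·4 − 16² = 136.
m = (176·4 − 16·34)/136 = 20/17; b = (98·34 − 16·176)/136 = 129/34.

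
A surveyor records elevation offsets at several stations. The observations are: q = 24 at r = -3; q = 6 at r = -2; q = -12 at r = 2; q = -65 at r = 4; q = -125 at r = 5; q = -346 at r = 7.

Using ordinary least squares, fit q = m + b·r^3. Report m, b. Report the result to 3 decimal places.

m = -2.225, b = -0.999

Normal-equation sums: Σ1 = 6, Σr^3 = 505, Σr^3·r^3 = 138227.
Right-hand side: Σq = -518, Σr^3·q = -139255.
XᵀX·[m, b]ᵀ = Xᵀq becomes [[6, 505]; [505, 138227]]·[m, b]ᵀ = [-518, -139255]ᵀ.
Eliminating b: 138227·(row 1) − 505·(row 2) gives 574337·m = 138227·(-518) − 505·(-139255) = -1277811, so m = -1277811/574337.
Then b = ((-139255) − 505·(-1277811/574337))/138227 = -573940/574337.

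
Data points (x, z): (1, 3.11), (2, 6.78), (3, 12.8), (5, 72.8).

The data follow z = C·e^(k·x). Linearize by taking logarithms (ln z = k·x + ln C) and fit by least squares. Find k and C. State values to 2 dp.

k = 0.78, C = 1.37

With ln zᵢ as the transformed response and xᵢ as the regressor:
Sums: Σx = 11.0000, Σ(x)² = 39.0000, Σln z = 9.8858, Σx·ln z = 34.0495.
Normal system: [[39.0000, 11.0000]; [11.0000, 4]]·[k, ln C]ᵀ = [34.0495, 9.8858]ᵀ.
Slope k = (n·Σx·ln z − Σx·Σln z)/(n·Σ(x)² − (Σx)²) = (4·34.0495 − 11.0000·9.8858)/35.0000 = 0.78442; ln C = (Σln z − k·Σx)/n = 0.31429, so C = exp(0.31429) = 1.36929.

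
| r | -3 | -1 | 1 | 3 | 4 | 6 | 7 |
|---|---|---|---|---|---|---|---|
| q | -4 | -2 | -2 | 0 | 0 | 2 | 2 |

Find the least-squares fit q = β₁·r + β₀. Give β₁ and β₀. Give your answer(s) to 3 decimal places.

β₁ = 0.599, β₀ = -2.025

Sums needed: Σr·r = 121, Σr = 17, Σ1 = 7.
Right-hand side: Σr·q = 38, Σq = -4.
det = 121·7 − 17² = 558.
β₁ = (38·7 − 17·(-4))/558 = 167/279; β₀ = (121·(-4) − 17·38)/558 = -565/279.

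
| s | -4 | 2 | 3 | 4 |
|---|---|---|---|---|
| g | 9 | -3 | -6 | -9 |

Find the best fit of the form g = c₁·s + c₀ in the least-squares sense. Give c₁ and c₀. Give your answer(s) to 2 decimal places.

c₁ = -2.19, c₀ = 0.48

Forming AᵀA = [[45, 5]; [5, 4]] and Aᵀg = [-96, -9]ᵀ gives AᵀA·[c₁, c₀]ᵀ = Aᵀg.
Δ = 45·4 − 5² = 155.
c₁ = ((-96)·4 − 5·(-9))/155 = -339/155; c₀ = (45·(-9) − 5·(-96))/155 = 15/31.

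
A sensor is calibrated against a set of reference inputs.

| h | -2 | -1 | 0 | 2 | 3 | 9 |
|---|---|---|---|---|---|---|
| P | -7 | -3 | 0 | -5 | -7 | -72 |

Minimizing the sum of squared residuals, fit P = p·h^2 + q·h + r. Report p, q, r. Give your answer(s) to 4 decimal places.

With design matrix X, XᵀX = [[6675, 755, 99]; [755, 99, 11]; [99, 11, 6]] and XᵀP = [-5946, -662, -94]ᵀ.
Inverting the 3×3 Gram matrix, [p, q, r]ᵀ = [-98473/102804, 25939/34268, -32114/25701]ᵀ.

p = -0.9579, q = 0.7569, r = -1.2495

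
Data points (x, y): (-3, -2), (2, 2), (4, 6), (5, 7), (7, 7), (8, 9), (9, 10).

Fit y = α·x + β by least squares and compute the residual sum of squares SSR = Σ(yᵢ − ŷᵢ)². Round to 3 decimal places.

Normal-equation sums: Σx·x = 248, Σx = 32, Σ1 = 7.
Right-hand side: Σx·y = 280, Σy = 39.
Eliminating β: 7·(row 1) − 32·(row 2) gives 712·α = 7·280 − 32·39 = 712, so α = 1.
Then β = (39 − 32·1)/7 = 1.
Residuals: 0, -1, 1, 1, -1, 0, 0; SSR = 4.

SSR = 4.000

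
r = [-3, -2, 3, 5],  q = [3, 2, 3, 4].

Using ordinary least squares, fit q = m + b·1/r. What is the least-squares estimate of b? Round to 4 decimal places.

Setting ∂/∂m … = 0 gives: 4·m + (-3/10)·b = 12;  (-3/10)·m + (461/900)·b = -1/5.
(Σ1 = 4, Σ1/r = -3/10, Σ1/r·1/r = 461/900, Σq = 12, Σ1/r·q = -1/5.)
Eliminating b: (461/900)·(row 1) − (-3/10)·(row 2) gives (1763/900)·m = (461/900)·12 − (-3/10)·(-1/5) = 913/150, so m = 5478/1763.
Then b = ((-1/5) − (-3/10)·(5478/1763))/(461/900) = 2520/1763.

b = 1.4294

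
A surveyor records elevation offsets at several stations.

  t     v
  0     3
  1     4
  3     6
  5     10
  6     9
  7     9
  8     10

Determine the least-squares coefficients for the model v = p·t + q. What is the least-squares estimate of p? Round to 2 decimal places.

AᵀA·[p, q]ᵀ = Aᵀv reads: 184·p + 30·q = 269;  30·p + 7·q = 51.
(Σt·t = 184, Σt = 30, Σ1 = 7, Σt·v = 269, Σv = 51.)
Eliminating q: 7·(row 1) − 30·(row 2) gives 388·p = 7·269 − 30·51 = 353, so p = 353/388.
Then q = (51 − 30·(353/388))/7 = 657/194.

p = 0.91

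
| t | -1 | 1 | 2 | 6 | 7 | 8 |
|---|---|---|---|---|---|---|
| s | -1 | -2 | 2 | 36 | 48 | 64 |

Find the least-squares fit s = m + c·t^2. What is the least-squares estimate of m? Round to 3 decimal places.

Forming XᵀX = [[6, 155]; [155, 7811]] and Xᵀs = [147, 7749]ᵀ gives XᵀX·[m, c]ᵀ = Xᵀs.
Eliminating c: 7811·(row 1) − 155·(row 2) gives 22841·m = 7811·147 − 155·7749 = -52878, so m = -7554/3263.
Then c = (7749 − 155·(-7554/3263))/7811 = 3387/3263.

m = -2.315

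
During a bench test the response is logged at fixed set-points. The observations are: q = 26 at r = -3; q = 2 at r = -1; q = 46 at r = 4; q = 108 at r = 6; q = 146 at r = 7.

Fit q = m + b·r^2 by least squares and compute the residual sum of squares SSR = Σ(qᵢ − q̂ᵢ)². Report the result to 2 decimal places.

SSR = 1.75

The normal equations are: 5·m + 111·b = 328;  111·m + 4035·b = 12014.
Eliminating b: 4035·(row 1) − 111·(row 2) gives 7854·m = 4035·328 − 111·12014 = -10074, so m = -1679/1309.
Then b = (12014 − 111·(-1679/1309))/4035 = 11831/3927.
Residuals: 20/119, 1060/3927, -3617/3927, 1079/1309, -1340/3927; SSR = 6854/3927.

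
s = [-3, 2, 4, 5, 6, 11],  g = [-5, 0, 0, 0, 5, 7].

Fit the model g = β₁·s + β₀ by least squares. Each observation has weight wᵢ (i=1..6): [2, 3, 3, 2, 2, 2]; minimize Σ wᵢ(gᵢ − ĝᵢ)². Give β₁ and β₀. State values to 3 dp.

β₁ = 0.862, β₀ = -2.450

AᵀWA·[β₁, β₀]ᵀ = AᵀWg reads: 442·β₁ + 56·β₀ = 244;  56·β₁ + 14·β₀ = 14.
(Σwᵢ·s·s = 442, Σwᵢ·s = 56, Σwᵢ·1 = 14, Σwᵢ·s·g = 244, Σwᵢ·g = 14.)
Eliminating β₀: 14·(row 1) − 56·(row 2) gives 3052·β₁ = 14·244 − 56·14 = 2632, so β₁ = 94/109.
Then β₀ = (14 − 56·(94/109))/14 = -267/109.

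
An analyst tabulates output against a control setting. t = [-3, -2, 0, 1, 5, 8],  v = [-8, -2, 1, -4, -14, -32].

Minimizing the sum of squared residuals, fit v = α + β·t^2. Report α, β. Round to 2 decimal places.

AᵀA·[α, β]ᵀ = Aᵀv reads: 6·α + 103·β = -59;  103·α + 4819·β = -2482.
Determinant 6·4819 − 103² = 18305.
α = ((-59)·4819 − 103·(-2482))/18305 = -5735/3661; β = (6·(-2482) − 103·(-59))/18305 = -1763/3661.

α = -1.57, β = -0.48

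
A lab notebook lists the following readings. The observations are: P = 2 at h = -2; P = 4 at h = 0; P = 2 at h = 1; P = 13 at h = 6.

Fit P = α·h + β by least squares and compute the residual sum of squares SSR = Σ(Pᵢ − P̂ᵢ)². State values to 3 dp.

SSR = 11.525

With design matrix X, XᵀX = [[41, 5]; [5, 4]] and XᵀP = [76, 21]ᵀ.
det = 41·4 − 5² = 139.
α = (76·4 − 5·21)/139 = 199/139; β = (41·21 − 5·76)/139 = 481/139.
Residuals: 195/139, 75/139, -402/139, 132/139; SSR = 1602/139.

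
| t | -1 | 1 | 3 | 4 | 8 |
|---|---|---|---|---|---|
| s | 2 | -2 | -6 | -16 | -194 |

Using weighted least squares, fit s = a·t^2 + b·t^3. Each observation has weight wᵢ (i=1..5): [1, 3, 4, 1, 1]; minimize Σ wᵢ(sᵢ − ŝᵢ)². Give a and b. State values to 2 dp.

a = 0.82, b = -0.48

Compute the Gram sums: Σwᵢ·t^2·t^2 = 4680, Σwᵢ·t^2·t^3 = 34766, Σwᵢ·t^3·t^3 = 269160.
Right-hand side: Σwᵢ·t^2·s = -12892, Σwᵢ·t^3·s = -101008.
So AᵀWA·[a, b]ᵀ = AᵀWs: [[4680, 34766]; [34766, 269160]]·[a, b]ᵀ = [-12892, -101008]ᵀ.
Determinant 4680·269160 − 34766² = 50994044.
a = ((-12892)·269160 − 34766·(-101008))/50994044 = 10408352/12748511; b = (4680·(-101008) − 34766·(-12892))/50994044 = -6128542/12748511.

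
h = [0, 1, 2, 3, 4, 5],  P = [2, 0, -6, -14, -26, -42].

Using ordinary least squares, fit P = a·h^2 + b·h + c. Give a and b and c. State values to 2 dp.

a = -1.68, b = -0.35, c = 1.93

Entries of AᵀA: Σh^2·h^2 = 979, Σh^2·h = 225, Σh^2 = 55, Σh·h = 55, Σh = 15, Σ1 = 6.
For AᵀP: Σh^2·P = -1616, Σh·P = -368, ΣP = -86.
Normal equations: [[979, 225, 55]; [225, 55, 15]; [55, 15, 6]]·[a, b, c]ᵀ = [-1616, -368, -86]ᵀ.
Inverting the 3×3 Gram matrix, [a, b, c]ᵀ = [-47/28, -7/20, 27/14]ᵀ.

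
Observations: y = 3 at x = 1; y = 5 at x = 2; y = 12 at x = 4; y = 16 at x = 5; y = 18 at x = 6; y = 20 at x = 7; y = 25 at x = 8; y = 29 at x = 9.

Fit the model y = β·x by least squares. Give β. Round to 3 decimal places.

β = 3.080

The normal system AᵀA·[β]ᵀ = Aᵀy is [[276]]·[β]ᵀ = [850]ᵀ.
Hence β = 850 / 276 ≈ 3.07971.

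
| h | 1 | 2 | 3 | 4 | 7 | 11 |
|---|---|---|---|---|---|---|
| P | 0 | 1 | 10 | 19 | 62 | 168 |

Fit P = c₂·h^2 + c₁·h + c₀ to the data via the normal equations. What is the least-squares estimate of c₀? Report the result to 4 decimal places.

From the data, Σh^2·h^2 = 17396, Σh^2·h = 1774, Σh^2 = 200, Σh·h = 200, Σh = 28, Σ1 = 6.
And Σh^2·P = 23764, Σh·P = 2390, ΣP = 260.
Solving the 3×3 system (Gaussian elimination) gives c₂ = 1107/715, c₁ = -1288/715, c₀ = 94/715.

c₀ = 0.1315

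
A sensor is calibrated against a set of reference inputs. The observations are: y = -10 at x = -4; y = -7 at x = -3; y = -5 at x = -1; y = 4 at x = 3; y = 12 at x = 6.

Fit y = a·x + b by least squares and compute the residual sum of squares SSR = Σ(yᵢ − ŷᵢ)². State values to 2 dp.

SSR = 3.90

Setting ∂/∂a … = 0 gives: 71·a + 1·b = 150;  1·a + 5·b = -6.
Δ = 71·5 − 1² = 354.
a = (150·5 − 1·(-6))/354 = 126/59; b = (71·(-6) − 1·150)/354 = -96/59.
Residuals: 10/59, 61/59, -73/59, -46/59, 48/59; SSR = 230/59.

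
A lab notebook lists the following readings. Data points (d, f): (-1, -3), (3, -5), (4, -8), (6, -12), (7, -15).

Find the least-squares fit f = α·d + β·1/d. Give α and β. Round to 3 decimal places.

Compute the Gram sums: Σd·d = 111, Σd·1/d = 5, Σ1/d·1/d = 8621/7056.
For Xᵀf: Σd·f = -221, Σ1/d·f = -101/21.
So XᵀX·[α, β]ᵀ = Xᵀf: [[111, 5]; [5, 8621/7056]]·[α, β]ᵀ = [-221, -101/21]ᵀ.
det = 111·(8621/7056) − 5² = 260177/2352.
α = ((-221)·(8621/7056) − 5·(-101/21))/(260177/2352) = -1735561/780531; β = (111·(-101/21) − 5·(-221))/(260177/2352) = 1343328/260177.

α = -2.224, β = 5.163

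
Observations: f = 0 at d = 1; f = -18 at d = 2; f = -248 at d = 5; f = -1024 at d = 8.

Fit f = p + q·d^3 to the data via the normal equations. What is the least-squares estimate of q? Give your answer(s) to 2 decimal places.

q = -2.00

Normal-equation sums: Σ1 = 4, Σd^3 = 646, Σd^3·d^3 = 277834.
And Σf = -1290, Σd^3·f = -555432.
So AᵀA·[p, q]ᵀ = Aᵀf: [[4, 646]; [646, 277834]]·[p, q]ᵀ = [-1290, -555432]ᵀ.
Eliminating q: 277834·(row 1) − 646·(row 2) gives 694020·p = 277834·(-1290) − 646·(-555432) = 403212, so p = 33601/57835.
Then q = ((-555432) − 646·(33601/57835))/277834 = -115699/57835.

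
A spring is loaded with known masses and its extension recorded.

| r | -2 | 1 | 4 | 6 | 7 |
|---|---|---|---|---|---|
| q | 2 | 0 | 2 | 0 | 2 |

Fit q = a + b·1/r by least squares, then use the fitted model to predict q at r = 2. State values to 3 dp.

Entries of AᵀA: Σ1 = 5, Σ1/r = 89/84, Σ1/r·1/r = 9601/7056.
Moment sums: Σq = 6, Σ1/r·q = -3/14.
Eliminating b: (9601/7056)·(row 1) − (89/84)·(row 2) gives (10021/1764)·a = (9601/7056)·6 − (89/84)·(-3/14) = 2467/294, so a = 14802/10021.
Then b = ((-3/14) − (89/84)·(14802/10021))/(9601/7056) = -13104/10021.
At r = 2: q̂ = (14802/10021)·(1) + (-13104/10021)·(1/2) = 750/911.

q̂ = 0.823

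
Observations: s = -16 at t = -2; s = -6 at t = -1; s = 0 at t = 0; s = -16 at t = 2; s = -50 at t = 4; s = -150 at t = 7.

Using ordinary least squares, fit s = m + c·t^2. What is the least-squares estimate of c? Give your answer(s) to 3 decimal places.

With design matrix A, AᵀA = [[6, 74]; [74, 2690]] and Aᵀs = [-238, -8284]ᵀ.
Δ = 6·2690 − 74² = 10664.
m = ((-238)·2690 − 74·(-8284))/10664 = -6801/2666; c = (6·(-8284) − 74·(-238))/10664 = -8023/2666.

c = -3.009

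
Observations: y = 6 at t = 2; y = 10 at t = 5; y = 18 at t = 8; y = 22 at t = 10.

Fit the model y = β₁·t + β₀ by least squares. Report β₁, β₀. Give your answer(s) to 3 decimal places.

β₁ = 2.068, β₀ = 1.075

From the data, Σt·t = 193, Σt = 25, Σ1 = 4.
For Mᵀy: Σt·y = 426, Σy = 56.
MᵀM·[β₁, β₀]ᵀ = Mᵀy becomes [[193, 25]; [25, 4]]·[β₁, β₀]ᵀ = [426, 56]ᵀ.
Eliminating β₀: 4·(row 1) − 25·(row 2) gives 147·β₁ = 4·426 − 25·56 = 304, so β₁ = 304/147.
Then β₀ = (56 − 25·(304/147))/4 = 158/147.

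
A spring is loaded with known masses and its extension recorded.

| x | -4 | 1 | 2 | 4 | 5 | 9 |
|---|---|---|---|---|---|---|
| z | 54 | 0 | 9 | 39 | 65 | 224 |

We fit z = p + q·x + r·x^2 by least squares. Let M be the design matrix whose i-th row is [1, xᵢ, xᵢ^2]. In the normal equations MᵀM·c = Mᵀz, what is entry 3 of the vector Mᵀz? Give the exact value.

21293

Entry 3 ↔ basis x^2, so (Mᵀz)_{3} = Σᵢ (x^2)·zᵢ = (16)·(54) + (1)·(0) + (4)·(9) + (16)·(39) + (25)·(65) + (81)·(224) = 21293.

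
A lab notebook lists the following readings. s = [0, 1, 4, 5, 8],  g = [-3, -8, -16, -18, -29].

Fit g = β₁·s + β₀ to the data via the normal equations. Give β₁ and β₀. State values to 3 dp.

β₁ = -3.097, β₀ = -3.650

Entries of AᵀA: Σs·s = 106, Σs = 18, Σ1 = 5.
And Σs·g = -394, Σg = -74.
Δ = 106·5 − 18² = 206.
β₁ = ((-394)·5 − 18·(-74))/206 = -319/103; β₀ = (106·(-74) − 18·(-394))/206 = -376/103.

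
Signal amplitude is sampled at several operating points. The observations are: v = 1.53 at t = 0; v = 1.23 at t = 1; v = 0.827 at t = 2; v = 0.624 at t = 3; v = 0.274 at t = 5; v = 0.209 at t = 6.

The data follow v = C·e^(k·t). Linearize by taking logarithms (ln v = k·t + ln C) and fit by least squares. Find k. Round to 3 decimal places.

Linearized form: ln v = k·t + ln C. From the 6 transformed points,
AᵀA = [[75.0000, 17.0000]; [17.0000, 6]], rhs = [-17.4534, -2.8893]ᵀ  (here Σt = 17.0000, Σ(t)² = 75.0000, Σln v = -2.8893, Σt·ln v = -17.4534).
Slope k = (n·Σt·ln v − Σt·Σln v)/(n·Σ(t)² − (Σt)²) = (6·-17.4534 − 17.0000·-2.8893)/161.0000 = -0.34535; ln C = (Σln v − k·Σt)/n = 0.49694.

k = -0.345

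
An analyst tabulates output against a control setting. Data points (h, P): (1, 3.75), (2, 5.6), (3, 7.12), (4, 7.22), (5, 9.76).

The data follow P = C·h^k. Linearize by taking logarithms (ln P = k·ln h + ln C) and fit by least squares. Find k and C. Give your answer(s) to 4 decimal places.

Taking logs, ln P = k·ln h + ln C, so regress ln P on ln h.
Sums: Σln h = 4.7875, Σ(ln h)² = 6.1995, Σln P = 9.2626, Σln h·ln P = 9.7579.
Normal system: [[6.1995, 4.7875]; [4.7875, 5]]·[k, ln C]ᵀ = [9.7579, 9.2626]ᵀ.
Solving (det = 8.0774): k = 0.55028, ln C = 1.32562, so C = exp(1.32562) = 3.76452.

k = 0.5503, C = 3.7645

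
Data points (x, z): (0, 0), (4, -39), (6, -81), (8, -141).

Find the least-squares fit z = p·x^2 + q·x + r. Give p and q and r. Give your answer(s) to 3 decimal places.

p = -1.994, q = -1.630, r = -0.082

From the data, Σx^2·x^2 = 5648, Σx^2·x = 792, Σx^2 = 116, Σx·x = 116, Σx = 18, Σ1 = 4.
Right-hand side: Σx^2·z = -12564, Σx·z = -1770, Σz = -261.
So MᵀM·[p, q, r]ᵀ = Mᵀz: [[5648, 792, 116]; [792, 116, 18]; [116, 18, 4]]·[p, q, r]ᵀ = [-12564, -1770, -261]ᵀ.
Row-reducing yields p = -351/176, q = -717/440, r = -9/110.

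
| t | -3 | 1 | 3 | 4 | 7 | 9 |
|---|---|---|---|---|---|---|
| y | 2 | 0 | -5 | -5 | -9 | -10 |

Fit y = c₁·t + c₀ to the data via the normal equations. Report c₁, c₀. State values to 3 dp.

c₁ = -1.087, c₀ = -0.694

Compute the Gram sums: Σt·t = 165, Σt = 21, Σ1 = 6.
Moment sums: Σt·y = -194, Σy = -27.
So MᵀM·[c₁, c₀]ᵀ = Mᵀy: [[165, 21]; [21, 6]]·[c₁, c₀]ᵀ = [-194, -27]ᵀ.
det = 165·6 − 21² = 549.
c₁ = ((-194)·6 − 21·(-27))/549 = -199/183; c₀ = (165·(-27) − 21·(-194))/549 = -127/183.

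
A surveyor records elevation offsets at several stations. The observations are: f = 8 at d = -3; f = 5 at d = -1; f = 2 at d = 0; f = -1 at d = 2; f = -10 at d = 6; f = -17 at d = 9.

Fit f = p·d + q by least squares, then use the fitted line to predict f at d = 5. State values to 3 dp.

f̂ = -8.113

The normal system MᵀM·[p, q]ᵀ = Mᵀf is [[131, 13]; [13, 6]]·[p, q]ᵀ = [-244, -13]ᵀ.
Determinant 131·6 − 13² = 617.
p = ((-244)·6 − 13·(-13))/617 = -1295/617; q = (131·(-13) − 13·(-244))/617 = 1469/617.
At d = 5: f̂ = (-1295/617)·(5) + (1469/617)·(1) = -5006/617.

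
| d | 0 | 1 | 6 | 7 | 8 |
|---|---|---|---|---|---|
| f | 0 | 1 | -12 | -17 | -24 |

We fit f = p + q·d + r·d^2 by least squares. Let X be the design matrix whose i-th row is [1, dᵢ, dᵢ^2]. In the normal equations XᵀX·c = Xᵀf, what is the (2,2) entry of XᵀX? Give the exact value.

150

Row 2 ↔ basis d, column 2 ↔ basis d, so (XᵀX)_{2,2} = Σᵢ (d)·(d) = (0)·(0) + (1)·(1) + (6)·(6) + (7)·(7) + (8)·(8) = 150.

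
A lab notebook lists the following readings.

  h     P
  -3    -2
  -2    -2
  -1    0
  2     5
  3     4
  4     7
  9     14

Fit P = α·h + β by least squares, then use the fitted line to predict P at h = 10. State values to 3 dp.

MᵀM·[α, β]ᵀ = MᵀP reads: 124·α + 12·β = 186;  12·α + 7·β = 26.
det = 124·7 − 12² = 724.
α = (186·7 − 12·26)/724 = 495/362; β = (124·26 − 12·186)/724 = 248/181.
At h = 10: P̂ = (495/362)·(10) + (248/181)·(1) = 2723/181.

P̂ = 15.044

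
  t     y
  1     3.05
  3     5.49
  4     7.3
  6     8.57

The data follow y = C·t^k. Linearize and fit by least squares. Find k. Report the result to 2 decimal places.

k = 0.59

Linearized form: ln y = k·ln t + ln C. From the 4 transformed points,
Over the data: Σln t = 4.2767, Σ(ln t)² = 6.3392, Σln y = 6.9542, Σln t·ln y = 8.4758.
Normal system: [[6.3392, 4.2767]; [4.2767, 4]]·[k, ln C]ᵀ = [8.4758, 6.9542]ᵀ.
Slope k = (n·Σln t·ln y − Σln t·Σln y)/(n·Σ(ln t)² − (Σln t)²) = (4·8.4758 − 4.2767·6.9542)/7.0668 = 0.58901; ln C = (Σln y − k·Σln t)/n = 1.10880.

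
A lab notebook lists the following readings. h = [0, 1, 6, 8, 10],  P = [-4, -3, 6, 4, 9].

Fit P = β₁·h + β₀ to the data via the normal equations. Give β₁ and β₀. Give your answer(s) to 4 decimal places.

β₁ = 1.2500, β₀ = -3.8500

The normal equations are: 201·β₁ + 25·β₀ = 155;  25·β₁ + 5·β₀ = 12.
(Σh·h = 201, Σh = 25, Σ1 = 5, Σh·P = 155, ΣP = 12.)
Δ = 201·5 − 25² = 380.
β₁ = (155·5 − 25·12)/380 = 5/4; β₀ = (201·12 − 25·155)/380 = -77/20.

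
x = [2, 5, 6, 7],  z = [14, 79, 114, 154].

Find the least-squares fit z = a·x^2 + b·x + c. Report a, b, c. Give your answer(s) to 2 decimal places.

a = 3.14, b = -0.18, c = 1.79

Forming AᵀA = [[4338, 692, 114]; [692, 114, 20]; [114, 20, 4]] and Aᵀz = [13681, 2185, 361]ᵀ gives AᵀA·[a, b, c]ᵀ = Aᵀz.
Inverting the 3×3 Gram matrix, [a, b, c]ᵀ = [1135/362, -65/362, 324/181]ᵀ.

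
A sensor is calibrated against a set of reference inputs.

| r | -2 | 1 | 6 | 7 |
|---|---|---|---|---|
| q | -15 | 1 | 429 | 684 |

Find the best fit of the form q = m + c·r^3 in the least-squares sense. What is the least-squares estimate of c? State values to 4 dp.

c = 1.9926

Forming XᵀX = [[4, 552]; [552, 164370]] and Xᵀq = [1099, 327397]ᵀ gives XᵀX·[m, c]ᵀ = Xᵀq.
Determinant 4·164370 − 552² = 352776.
m = (1099·164370 − 552·327397)/352776 = -13419/58796; c = (4·327397 − 552·1099)/352776 = 175735/88194.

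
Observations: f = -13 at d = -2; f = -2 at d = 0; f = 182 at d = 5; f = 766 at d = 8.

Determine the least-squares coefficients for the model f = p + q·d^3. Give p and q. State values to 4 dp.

With design matrix X, XᵀX = [[4, 629]; [629, 277833]] and Xᵀf = [933, 415046]ᵀ.
Δ = 4·277833 − 629² = 715691.
p = (933·277833 − 629·415046)/715691 = -49885/19343; q = (4·415046 − 629·933)/715691 = 1073327/715691.

p = -2.5790, q = 1.4997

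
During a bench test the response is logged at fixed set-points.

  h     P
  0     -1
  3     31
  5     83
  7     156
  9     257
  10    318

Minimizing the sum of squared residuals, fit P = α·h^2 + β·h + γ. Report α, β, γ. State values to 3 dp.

Sums needed: Σh^2·h^2 = 19668, Σh^2·h = 2224, Σh^2 = 264, Σh·h = 264, Σh = 34, Σ1 = 6.
Right-hand side: Σh^2·P = 62615, Σh·P = 7093, ΣP = 844.
So MᵀM·[α, β, γ]ᵀ = MᵀP: [[19668, 2224, 264]; [2224, 264, 34]; [264, 34, 6]]·[α, β, γ]ᵀ = [62615, 7093, 844]ᵀ.
Inverting the 3×3 Gram matrix, [α, β, γ]ᵀ = [203369/66588, 13523/11098, -20653/33294]ᵀ.

α = 3.054, β = 1.219, γ = -0.620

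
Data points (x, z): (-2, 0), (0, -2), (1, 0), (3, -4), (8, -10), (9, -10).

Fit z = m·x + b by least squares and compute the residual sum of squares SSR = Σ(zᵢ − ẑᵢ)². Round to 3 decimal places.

Normal-equation sums: Σx·x = 159, Σx = 19, Σ1 = 6.
Right-hand side: Σx·z = -182, Σz = -26.
AᵀA·[m, b]ᵀ = Aᵀz becomes [[159, 19]; [19, 6]]·[m, b]ᵀ = [-182, -26]ᵀ.
Δ = 159·6 − 19² = 593.
m = ((-182)·6 − 19·(-26))/593 = -598/593; b = (159·(-26) − 19·(-182))/593 = -676/593.
Residuals: -520/593, -510/593, 1274/593, 98/593, -470/593, 128/593; SSR = 4048/593.

SSR = 6.826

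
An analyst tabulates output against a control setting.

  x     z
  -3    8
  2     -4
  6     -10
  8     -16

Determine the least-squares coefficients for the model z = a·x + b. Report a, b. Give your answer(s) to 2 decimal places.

The normal equations are: 113·a + 13·b = -220;  13·a + 4·b = -22.
Eliminating b: 4·(row 1) − 13·(row 2) gives 283·a = 4·(-220) − 13·(-22) = -594, so a = -594/283.
Then b = ((-22) − 13·(-594/283))/4 = 374/283.

a = -2.10, b = 1.32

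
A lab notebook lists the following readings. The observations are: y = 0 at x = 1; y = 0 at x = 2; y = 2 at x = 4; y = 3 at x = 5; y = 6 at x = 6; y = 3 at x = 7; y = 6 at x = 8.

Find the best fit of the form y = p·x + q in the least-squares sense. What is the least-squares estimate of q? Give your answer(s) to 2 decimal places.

q = -1.17

Entries of AᵀA: Σx·x = 195, Σx = 33, Σ1 = 7.
Moment sums: Σx·y = 128, Σy = 20.
AᵀA·[p, q]ᵀ = Aᵀy becomes [[195, 33]; [33, 7]]·[p, q]ᵀ = [128, 20]ᵀ.
Eliminating q: 7·(row 1) − 33·(row 2) gives 276·p = 7·128 − 33·20 = 236, so p = 59/69.
Then q = (20 − 33·(59/69))/7 = -27/23.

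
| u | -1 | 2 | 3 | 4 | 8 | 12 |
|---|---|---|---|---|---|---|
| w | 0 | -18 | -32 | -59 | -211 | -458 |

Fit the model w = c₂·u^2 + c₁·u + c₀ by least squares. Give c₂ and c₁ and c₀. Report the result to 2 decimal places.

c₂ = -2.96, c₁ = -2.72, c₀ = 0.33

Forming XᵀX = [[25186, 2338, 238]; [2338, 238, 28]; [238, 28, 6]] and Xᵀw = [-80760, -7552, -778]ᵀ gives XᵀX·[c₂, c₁, c₀]ᵀ = Xᵀw.
Inverting the 3×3 Gram matrix, [c₂, c₁, c₀]ᵀ = [-58187/19677, -53527/19677, 306/937]ᵀ.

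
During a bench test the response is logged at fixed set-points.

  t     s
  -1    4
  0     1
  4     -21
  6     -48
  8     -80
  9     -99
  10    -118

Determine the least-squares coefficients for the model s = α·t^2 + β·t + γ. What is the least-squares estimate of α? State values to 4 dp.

Compute the Gram sums: Σt^2·t^2 = 22210, Σt^2·t = 2520, Σt^2 = 298, Σt·t = 298, Σt = 36, Σ1 = 7.
Moment sums: Σt^2·s = -26999, Σt·s = -3087, Σs = -361.
Normal equations: [[22210, 2520, 298]; [2520, 298, 36]; [298, 36, 7]]·[α, β, γ]ᵀ = [-26999, -3087, -361]ᵀ.
Row-reducing yields α = -341771/349314, β = -272709/116438, γ = 371284/174657.

α = -0.9784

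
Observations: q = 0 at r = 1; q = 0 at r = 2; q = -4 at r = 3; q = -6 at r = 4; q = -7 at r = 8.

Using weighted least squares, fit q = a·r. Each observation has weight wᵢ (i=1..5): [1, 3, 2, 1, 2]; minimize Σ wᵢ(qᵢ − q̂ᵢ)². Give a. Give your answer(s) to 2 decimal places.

From the data, Σwᵢ·r·r = 175.
Moment sums: Σwᵢ·r·q = -160.
Normal equations: [[175]]·[a]ᵀ = [-160]ᵀ.
a = (-160)/175 = -0.914286.

a = -0.91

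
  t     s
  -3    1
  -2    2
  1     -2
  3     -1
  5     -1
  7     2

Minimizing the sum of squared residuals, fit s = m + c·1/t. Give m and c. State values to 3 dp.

Compute the Gram sums: Σ1 = 6, Σ1/t = 59/70, Σ1/t·1/t = 67589/44100.
And Σs = 1, Σ1/t·s = -376/105.
So MᵀM·[m, c]ᵀ = Mᵀs: [[6, 59/70]; [59/70, 67589/44100]]·[m, c]ᵀ = [1, -376/105]ᵀ.
det = 6·(67589/44100) − (59/70)² = 24947/2940.
m = (1·(67589/44100) − (59/70)·(-376/105))/(24947/2940) = 200693/374205; c = (6·(-376/105) − (59/70)·1)/(24947/2940) = -65646/24947.

m = 0.536, c = -2.631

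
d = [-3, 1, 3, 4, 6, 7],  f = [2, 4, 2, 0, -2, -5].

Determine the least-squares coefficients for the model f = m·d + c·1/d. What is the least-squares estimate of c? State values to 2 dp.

The normal system XᵀX·[m, c]ᵀ = Xᵀf is [[120, 6]; [6, 1045/784]]·[m, c]ᵀ = [-43, 62/21]ᵀ.
Eliminating c: (1045/784)·(row 1) − 6·(row 2) gives (12147/98)·m = (1045/784)·(-43) − 6·(62/21) = -58823/784, so m = -58823/97176.
Then c = ((62/21) − 6·(-58823/97176))/(1045/784) = 60004/12147.

c = 4.94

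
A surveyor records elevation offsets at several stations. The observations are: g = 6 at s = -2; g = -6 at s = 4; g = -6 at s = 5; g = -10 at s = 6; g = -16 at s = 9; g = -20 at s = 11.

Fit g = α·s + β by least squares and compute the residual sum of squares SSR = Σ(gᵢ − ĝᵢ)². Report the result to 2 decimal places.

From the data, Σs·s = 283, Σs = 33, Σ1 = 6.
For Mᵀg: Σs·g = -490, Σg = -52.
Eliminating β: 6·(row 1) − 33·(row 2) gives 609·α = 6·(-490) − 33·(-52) = -1224, so α = -408/203.
Then β = ((-52) − 33·(-408/203))/6 = 1454/609.
Residuals: -248/609, -212/609, 1012/609, -200/609, -26/87, -170/609; SSR = 2024/609.

SSR = 3.32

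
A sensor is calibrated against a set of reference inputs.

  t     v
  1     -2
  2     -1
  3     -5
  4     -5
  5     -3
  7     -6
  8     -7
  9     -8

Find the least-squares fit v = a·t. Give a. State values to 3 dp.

a = -0.900

Compute the Gram sums: Σt·t = 249.
Moment sums: Σt·v = -224.
a = (-224)/249 = -0.899598.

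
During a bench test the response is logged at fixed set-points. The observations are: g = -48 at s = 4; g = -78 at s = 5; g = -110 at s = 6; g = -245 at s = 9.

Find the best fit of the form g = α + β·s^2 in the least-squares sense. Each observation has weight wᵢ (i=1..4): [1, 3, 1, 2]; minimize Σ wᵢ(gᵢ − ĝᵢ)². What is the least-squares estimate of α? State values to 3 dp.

AᵀWA·[α, β]ᵀ = AᵀWg reads: 7·α + 289·β = -882;  289·α + 16549·β = -50268.
(Σwᵢ·1 = 7, Σwᵢ·s^2 = 289, Σwᵢ·s^2·s^2 = 16549, Σwᵢ·g = -882, Σwᵢ·s^2·g = -50268.)
Δ = 7·16549 − 289² = 32322.
α = ((-882)·16549 − 289·(-50268))/32322 = -11461/5387; β = (7·(-50268) − 289·(-882))/32322 = -16163/5387.

α = -2.128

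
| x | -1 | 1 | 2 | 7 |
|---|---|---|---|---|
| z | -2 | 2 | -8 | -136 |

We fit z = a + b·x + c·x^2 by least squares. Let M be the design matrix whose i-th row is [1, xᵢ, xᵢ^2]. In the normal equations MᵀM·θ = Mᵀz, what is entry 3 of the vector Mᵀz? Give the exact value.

Entry 3 ↔ basis x^2, so (Mᵀz)_{3} = Σᵢ (x^2)·zᵢ = (1)·(-2) + (1)·(2) + (4)·(-8) + (49)·(-136) = -6696.

-6696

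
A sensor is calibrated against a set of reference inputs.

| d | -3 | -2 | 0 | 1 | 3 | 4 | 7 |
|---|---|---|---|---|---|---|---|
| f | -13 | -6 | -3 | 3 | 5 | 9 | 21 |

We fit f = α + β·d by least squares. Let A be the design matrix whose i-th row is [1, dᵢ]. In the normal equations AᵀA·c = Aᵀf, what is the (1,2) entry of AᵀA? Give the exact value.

Row 1 ↔ basis 1, column 2 ↔ basis d, so (AᵀA)_{1,2} = Σᵢ d = (1)·(-3) + (1)·(-2) + (1)·(0) + (1)·(1) + (1)·(3) + (1)·(4) + (1)·(7) = 10.

10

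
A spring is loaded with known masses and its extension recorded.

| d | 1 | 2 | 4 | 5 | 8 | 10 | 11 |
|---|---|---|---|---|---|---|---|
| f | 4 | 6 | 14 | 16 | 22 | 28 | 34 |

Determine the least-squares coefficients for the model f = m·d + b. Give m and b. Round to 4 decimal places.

m = 2.8145, b = 1.2296

Forming AᵀA = [[331, 41]; [41, 7]] and Aᵀf = [982, 124]ᵀ gives AᵀA·[m, b]ᵀ = Aᵀf.
Eliminating b: 7·(row 1) − 41·(row 2) gives 636·m = 7·982 − 41·124 = 1790, so m = 895/318.
Then b = (124 − 41·(895/318))/7 = 391/318.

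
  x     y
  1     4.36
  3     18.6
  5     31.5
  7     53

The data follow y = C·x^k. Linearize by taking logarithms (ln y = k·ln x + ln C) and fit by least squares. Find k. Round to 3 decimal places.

Linearized form: ln y = k·ln x + ln C. From the 4 transformed points,
XᵀX = [[7.5838, 4.6540]; [4.6540, 4]], rhs = [16.4898, 11.8159]ᵀ  (here Σln x = 4.6540, Σ(ln x)² = 7.5838, Σln y = 11.8159, Σln x·ln y = 16.4898).
Slope k = (n·Σln x·ln y − Σln x·Σln y)/(n·Σ(ln x)² − (Σln x)²) = (4·16.4898 − 4.6540·11.8159)/8.6759 = 1.26424; ln C = (Σln y − k·Σln x)/n = 1.48305.

k = 1.264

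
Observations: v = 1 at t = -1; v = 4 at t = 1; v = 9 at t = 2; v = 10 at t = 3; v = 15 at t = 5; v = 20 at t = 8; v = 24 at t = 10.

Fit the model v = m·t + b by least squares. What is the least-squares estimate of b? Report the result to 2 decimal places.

Sums needed: Σt·t = 204, Σt = 28, Σ1 = 7.
For Xᵀv: Σt·v = 526, Σv = 83.
So XᵀX·[m, b]ᵀ = Xᵀv: [[204, 28]; [28, 7]]·[m, b]ᵀ = [526, 83]ᵀ.
det = 204·7 − 28² = 644.
m = (526·7 − 28·83)/644 = 97/46; b = (204·83 − 28·526)/644 = 551/161.

b = 3.42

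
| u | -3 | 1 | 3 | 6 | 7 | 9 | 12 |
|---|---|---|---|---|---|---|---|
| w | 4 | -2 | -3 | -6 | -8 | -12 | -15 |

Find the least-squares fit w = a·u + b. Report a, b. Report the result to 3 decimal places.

a = -1.253, b = 0.266

Entries of MᵀM: Σu·u = 329, Σu = 35, Σ1 = 7.
Moment sums: Σu·w = -403, Σw = -42.
So MᵀM·[a, b]ᵀ = Mᵀw: [[329, 35]; [35, 7]]·[a, b]ᵀ = [-403, -42]ᵀ.
Eliminating b: 7·(row 1) − 35·(row 2) gives 1078·a = 7·(-403) − 35·(-42) = -1351, so a = -193/154.
Then b = ((-42) − 35·(-193/154))/7 = 41/154.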